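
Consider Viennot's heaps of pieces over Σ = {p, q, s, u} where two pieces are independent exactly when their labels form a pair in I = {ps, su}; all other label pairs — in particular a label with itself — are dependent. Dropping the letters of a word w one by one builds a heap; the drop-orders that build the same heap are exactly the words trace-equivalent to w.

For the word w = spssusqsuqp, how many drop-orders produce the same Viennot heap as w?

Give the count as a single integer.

piece 0:s — minimal
piece 1:p — minimal
piece 2:s rests on {0:s}
piece 3:s rests on {2:s}
piece 4:u rests on {1:p}
piece 5:s rests on {3:s}
piece 6:q rests on {4:u, 5:s}
piece 7:s rests on {6:q}
piece 8:u rests on {6:q}
piece 9:q rests on {7:s, 8:u}
piece 10:p rests on {9:q}
minimal pieces: {0:s, 1:p}
ways to finish when only these pieces remain (= sum over removing one remaining piece with nothing left below it):
  1 left: {10}→1
  2 left: {9,10}→1
  3 left: {7,9,10}→1  {8,9,10}→1
  4 left: {7,8,9,10}→2
  5 left: {6,7,8,9,10}→2
  6 left: {4,6,7,8,9,10}→2  {5,6,7,8,9,10}→2
  7 left: {1,4,6,7,8,9,10}→2  {3,5,6,7,8,9,10}→2  {4,5,6,7,8,9,10}→4
  8 left: {1,4,5,6,7,8,9,10}→6  {2,3,5,6,7,8,9,10}→2  {3,4,5,6,7,8,9,10}→6
  9 left: {0,2,3,5,6,7,8,9,10}→2  {1,3,4,5,6,7,8,9,10}→12  {2,3,4,5,6,7,8,9,10}→8
  placing 0:s first → 20 extensions
  placing 1:p first → 10 extensions
total linear extensions = 30

30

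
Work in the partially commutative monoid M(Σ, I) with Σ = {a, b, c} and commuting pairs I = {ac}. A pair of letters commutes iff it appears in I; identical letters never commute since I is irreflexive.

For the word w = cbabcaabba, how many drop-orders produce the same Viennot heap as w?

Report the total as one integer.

3

0(c) covers ∅
1(b) covers 0:c
2(a) covers 1:b
3(b) covers 2:a
4(c) covers 3:b
5(a) covers 3:b
6(a) covers 5:a
7(b) covers 4:c, 6:a
8(b) covers 7:b
9(a) covers 8:b
floor of heap: 0:c
completions by unplaced set U, small U first (add the entries for U minus each lowest piece of U):
  |U|=1: {9}:1
  |U|=2: {8,9}:1
  |U|=3: {7,8,9}:1
  |U|=4: {4,7,8,9}:1  {6,7,8,9}:1
  |U|=5: {4,6,7,8,9}:2  {5,6,7,8,9}:1
  |U|=6: {4,5,6,7,8,9}:3
  |U|=7: {3,4,5,6,7,8,9}:3
  |U|=8: {2,3,4,5,6,7,8,9}:3
  start at 0(c): 3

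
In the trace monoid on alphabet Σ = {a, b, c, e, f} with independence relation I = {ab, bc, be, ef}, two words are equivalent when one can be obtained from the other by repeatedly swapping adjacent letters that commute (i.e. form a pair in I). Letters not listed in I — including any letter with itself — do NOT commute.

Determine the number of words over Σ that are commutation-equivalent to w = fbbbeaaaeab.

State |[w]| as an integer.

#0=f has no predecessor
#1=b depends on [0:f]
#2=b depends on [1:b]
#3=b depends on [2:b]
#4=e has no predecessor
#5=a depends on [0:f, 4:e]
#6=a depends on [5:a]
#7=a depends on [6:a]
#8=e depends on [7:a]
#9=a depends on [8:e]
#10=b depends on [3:b]
sources: [0:f, 4:e]
N(rest) = Σ N(rest − s) over sources s of rest; N(one piece) = 1:
  size 1 → [9]=1  [10]=1
  size 2 → [3,10]=1  [8,9]=1  [9,10]=2
  size 3 → [2,3,10]=1  [3,9,10]=3  [7,8,9]=1  [8,9,10]=3
  size 4 → [1,2,3,10]=1  [2,3,9,10]=4  [3,8,9,10]=6  [6,7,8,9]=1  [7,8,9,10]=4
  size 5 → [1,2,3,9,10]=5  [2,3,8,9,10]=10  [3,7,8,9,10]=10  [5,6,7,8,9]=1  [6,7,8,9,10]=5
  size 6 → [1,2,3,8,9,10]=15  [2,3,7,8,9,10]=20  [3,6,7,8,9,10]=15  [4,5,6,7,8,9]=1  [5,6,7,8,9,10]=6
  size 7 → [1,2,3,7,8,9,10]=35  [2,3,6,7,8,9,10]=35  [3,5,6,7,8,9,10]=21  [4,5,6,7,8,9,10]=7
  size 8 → [1,2,3,6,7,8,9,10]=70  [2,3,5,6,7,8,9,10]=56  [3,4,5,6,7,8,9,10]=28
  size 9 → [1,2,3,5,6,7,8,9,10]=126  [2,3,4,5,6,7,8,9,10]=84
  first=0(f) contributes 210
  first=4(e) contributes 126
|[w]| = 336

336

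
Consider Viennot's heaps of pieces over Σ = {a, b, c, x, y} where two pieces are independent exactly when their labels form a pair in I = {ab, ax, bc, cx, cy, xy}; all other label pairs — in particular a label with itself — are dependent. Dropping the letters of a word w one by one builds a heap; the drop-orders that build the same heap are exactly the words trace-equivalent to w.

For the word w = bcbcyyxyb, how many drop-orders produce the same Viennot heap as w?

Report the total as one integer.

144

piece 0:b — minimal
piece 1:c — minimal
piece 2:b rests on {0:b}
piece 3:c rests on {1:c}
piece 4:y rests on {2:b}
piece 5:y rests on {4:y}
piece 6:x rests on {2:b}
piece 7:y rests on {5:y}
piece 8:b rests on {6:x, 7:y}
minimal pieces: {0:b, 1:c}
ways to finish when only these pieces remain (= sum over removing one remaining piece with nothing left below it):
  1 left: {3}→1  {8}→1
  2 left: {1,3}→1  {3,8}→2  {6,8}→1  {7,8}→1
  3 left: {1,3,8}→3  {3,6,8}→3  {3,7,8}→3  {5,7,8}→1  {6,7,8}→2
  4 left: {1,3,6,8}→6  {1,3,7,8}→6  {3,5,7,8}→4  {3,6,7,8}→8  {4,5,7,8}→1  {5,6,7,8}→3
  5 left: {1,3,5,7,8}→10  {1,3,6,7,8}→20  {3,4,5,7,8}→5  {3,5,6,7,8}→15  {4,5,6,7,8}→4
  6 left: {1,3,4,5,7,8}→15  {1,3,5,6,7,8}→45  {2,4,5,6,7,8}→4  {3,4,5,6,7,8}→24
  7 left: {0,2,4,5,6,7,8}→4  {1,3,4,5,6,7,8}→84  {2,3,4,5,6,7,8}→28
  placing 0:b first → 112 extensions
  placing 1:c first → 32 extensions
total linear extensions = 144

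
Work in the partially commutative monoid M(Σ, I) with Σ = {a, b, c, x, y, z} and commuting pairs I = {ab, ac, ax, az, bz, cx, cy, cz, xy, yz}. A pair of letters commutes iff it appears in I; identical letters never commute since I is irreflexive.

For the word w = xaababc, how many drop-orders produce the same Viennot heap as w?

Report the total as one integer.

35

piece 0:x — minimal
piece 1:a — minimal
piece 2:a rests on {1:a}
piece 3:b rests on {0:x}
piece 4:a rests on {2:a}
piece 5:b rests on {3:b}
piece 6:c rests on {5:b}
minimal pieces: {0:x, 1:a}
ways to finish when only these pieces remain (= sum over removing one remaining piece with nothing left below it):
  1 left: {4}→1  {6}→1
  2 left: {2,4}→1  {4,6}→2  {5,6}→1
  3 left: {1,2,4}→1  {2,4,6}→3  {3,5,6}→1  {4,5,6}→3
  4 left: {0,3,5,6}→1  {1,2,4,6}→4  {2,4,5,6}→6  {3,4,5,6}→4
  5 left: {0,3,4,5,6}→5  {1,2,4,5,6}→10  {2,3,4,5,6}→10
  placing 0:x first → 20 extensions
  placing 1:a first → 15 extensions
total linear extensions = 35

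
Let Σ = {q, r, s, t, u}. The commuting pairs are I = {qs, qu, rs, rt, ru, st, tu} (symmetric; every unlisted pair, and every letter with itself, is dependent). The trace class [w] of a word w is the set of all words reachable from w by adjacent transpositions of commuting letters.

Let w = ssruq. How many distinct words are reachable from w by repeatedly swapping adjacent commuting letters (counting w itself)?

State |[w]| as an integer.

#0=s has no predecessor
#1=s depends on [0:s]
#2=r has no predecessor
#3=u depends on [1:s]
#4=q depends on [2:r]
sources: [0:s, 2:r]
N(rest) = Σ N(rest − s) over sources s of rest; N(one piece) = 1:
  size 1 → [3]=1  [4]=1
  size 2 → [1,3]=1  [2,4]=1  [3,4]=2
  size 3 → [0,1,3]=1  [1,3,4]=3  [2,3,4]=3
  first=0(s) contributes 6
  first=2(r) contributes 4
|[w]| = 10

10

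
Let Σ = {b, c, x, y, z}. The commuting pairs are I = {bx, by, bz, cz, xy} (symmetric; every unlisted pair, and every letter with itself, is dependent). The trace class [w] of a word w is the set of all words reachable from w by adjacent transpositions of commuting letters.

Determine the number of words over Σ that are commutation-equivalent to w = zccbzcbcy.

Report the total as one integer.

drop 0:z onto floor
drop 1:c onto floor
drop 2:c onto {1:c}
drop 3:b onto {2:c}
drop 4:z onto {0:z}
drop 5:c onto {3:b}
drop 6:b onto {5:c}
drop 7:c onto {6:b}
drop 8:y onto {4:z, 7:c}
ground layer = {0:z, 1:c}
drop-orders for the pieces not yet dropped (sum over which currently-grounded one goes next):
  1 to go: {8} 1
  2 to go: {4,8} 1  {7,8} 1
  3 to go: {0,4,8} 1  {4,7,8} 2  {6,7,8} 1
  4 to go: {0,4,7,8} 3  {4,6,7,8} 3  {5,6,7,8} 1
  5 to go: {0,4,6,7,8} 6  {3,5,6,7,8} 1  {4,5,6,7,8} 4
  6 to go: {0,4,5,6,7,8} 10  {2,3,5,6,7,8} 1  {3,4,5,6,7,8} 5
  7 to go: {0,3,4,5,6,7,8} 15  {1,2,3,5,6,7,8} 1  {2,3,4,5,6,7,8} 6
  if 0:z drops first: 7 orders
  if 1:c drops first: 21 orders
heap linearizations: 28

28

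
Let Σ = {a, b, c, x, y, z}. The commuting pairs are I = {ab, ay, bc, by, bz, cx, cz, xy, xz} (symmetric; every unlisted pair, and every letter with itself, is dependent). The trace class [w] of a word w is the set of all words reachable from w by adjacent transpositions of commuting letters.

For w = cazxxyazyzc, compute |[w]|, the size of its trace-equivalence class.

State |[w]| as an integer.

18

0(c) covers ∅
1(a) covers 0:c
2(z) covers 1:a
3(x) covers 1:a
4(x) covers 3:x
5(y) covers 2:z
6(a) covers 2:z, 4:x
7(z) covers 5:y, 6:a
8(y) covers 7:z
9(z) covers 8:y
10(c) covers 8:y
floor of heap: 0:c
completions by unplaced set U, small U first (add the entries for U minus each lowest piece of U):
  |U|=1: {9}:1  {10}:1
  |U|=2: {9,10}:2
  |U|=3: {8,9,10}:2
  |U|=4: {7,8,9,10}:2
  |U|=5: {5,7,8,9,10}:2  {6,7,8,9,10}:2
  |U|=6: {4,6,7,8,9,10}:2  {5,6,7,8,9,10}:4
  |U|=7: {2,5,6,7,8,9,10}:4  {3,4,6,7,8,9,10}:2  {4,5,6,7,8,9,10}:6
  |U|=8: {2,4,5,6,7,8,9,10}:10  {3,4,5,6,7,8,9,10}:8
  |U|=9: {2,3,4,5,6,7,8,9,10}:18
  start at 0(c): 18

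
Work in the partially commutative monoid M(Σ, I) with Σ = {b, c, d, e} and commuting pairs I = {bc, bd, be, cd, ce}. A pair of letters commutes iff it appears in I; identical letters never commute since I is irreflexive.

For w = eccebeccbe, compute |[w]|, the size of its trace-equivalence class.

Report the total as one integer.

3150

piece 0:e — minimal
piece 1:c — minimal
piece 2:c rests on {1:c}
piece 3:e rests on {0:e}
piece 4:b — minimal
piece 5:e rests on {3:e}
piece 6:c rests on {2:c}
piece 7:c rests on {6:c}
piece 8:b rests on {4:b}
piece 9:e rests on {5:e}
minimal pieces: {0:e, 1:c, 4:b}
ways to finish when only these pieces remain (= sum over removing one remaining piece with nothing left below it):
  1 left: {7}→1  {8}→1  {9}→1
  2 left: {4,8}→1  {5,9}→1  {6,7}→1  {7,8}→2  {7,9}→2  {8,9}→2
  3 left: {2,6,7}→1  {3,5,9}→1  {4,7,8}→3  {4,8,9}→3  {5,7,9}→3  {5,8,9}→3  {6,7,8}→3  {6,7,9}→3  {7,8,9}→6
  4 left: {0,3,5,9}→1  {1,2,6,7}→1  {2,6,7,8}→4  {2,6,7,9}→4  {3,5,7,9}→4  {3,5,8,9}→4  {4,5,8,9}→6  {4,6,7,8}→6  {4,7,8,9}→12  {5,6,7,9}→6  {5,7,8,9}→12  {6,7,8,9}→12
  5 left: {0,3,5,7,9}→5  {0,3,5,8,9}→5  {1,2,6,7,8}→5  {1,2,6,7,9}→5  {2,4,6,7,8}→10  {2,5,6,7,9}→10  {2,6,7,8,9}→20  {3,4,5,8,9}→10  {3,5,6,7,9}→10  {3,5,7,8,9}→20  {4,5,7,8,9}→30  {4,6,7,8,9}→30  {5,6,7,8,9}→30
  6 left: {0,3,4,5,8,9}→15  {0,3,5,6,7,9}→15  {0,3,5,7,8,9}→30  {1,2,4,6,7,8}→15  {1,2,5,6,7,9}→15  {1,2,6,7,8,9}→30  {2,3,5,6,7,9}→20  {2,4,6,7,8,9}→60  {2,5,6,7,8,9}→60  {3,4,5,7,8,9}→60  {3,5,6,7,8,9}→60  {4,5,6,7,8,9}→90
  7 left: {0,2,3,5,6,7,9}→35  {0,3,4,5,7,8,9}→105  {0,3,5,6,7,8,9}→105  {1,2,3,5,6,7,9}→35  {1,2,4,6,7,8,9}→105  {1,2,5,6,7,8,9}→105  {2,3,5,6,7,8,9}→140  {2,4,5,6,7,8,9}→210  {3,4,5,6,7,8,9}→210
  8 left: {0,1,2,3,5,6,7,9}→70  {0,2,3,5,6,7,8,9}→280  {0,3,4,5,6,7,8,9}→420  {1,2,3,5,6,7,8,9}→280  {1,2,4,5,6,7,8,9}→420  {2,3,4,5,6,7,8,9}→560
  placing 0:e first → 1260 extensions
  placing 1:c first → 1260 extensions
  placing 4:b first → 630 extensions
total linear extensions = 3150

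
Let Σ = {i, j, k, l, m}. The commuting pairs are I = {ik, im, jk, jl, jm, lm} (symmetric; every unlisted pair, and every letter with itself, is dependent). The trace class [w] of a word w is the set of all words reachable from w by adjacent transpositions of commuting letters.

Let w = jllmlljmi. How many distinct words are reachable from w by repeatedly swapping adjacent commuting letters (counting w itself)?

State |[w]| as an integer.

540

0(j) covers ∅
1(l) covers ∅
2(l) covers 1:l
3(m) covers ∅
4(l) covers 2:l
5(l) covers 4:l
6(j) covers 0:j
7(m) covers 3:m
8(i) covers 5:l, 6:j
floor of heap: 0:j, 1:l, 3:m
completions by unplaced set U, small U first (add the entries for U minus each lowest piece of U):
  |U|=1: {7}:1  {8}:1
  |U|=2: {3,7}:1  {5,8}:1  {6,8}:1  {7,8}:2
  |U|=3: {0,6,8}:1  {3,7,8}:3  {4,5,8}:1  {5,6,8}:2  {5,7,8}:3  {6,7,8}:3
  |U|=4: {0,5,6,8}:3  {0,6,7,8}:4  {2,4,5,8}:1  {3,5,7,8}:6  {3,6,7,8}:6  {4,5,6,8}:3  {4,5,7,8}:4  {5,6,7,8}:8
  |U|=5: {0,3,6,7,8}:10  {0,4,5,6,8}:6  {0,5,6,7,8}:15  {1,2,4,5,8}:1  {2,4,5,6,8}:4  {2,4,5,7,8}:5  {3,4,5,7,8}:10  {3,5,6,7,8}:20  {4,5,6,7,8}:15
  |U|=6: {0,2,4,5,6,8}:10  {0,3,5,6,7,8}:45  {0,4,5,6,7,8}:36  {1,2,4,5,6,8}:5  {1,2,4,5,7,8}:6  {2,3,4,5,7,8}:15  {2,4,5,6,7,8}:24  {3,4,5,6,7,8}:45
  |U|=7: {0,1,2,4,5,6,8}:15  {0,2,4,5,6,7,8}:70  {0,3,4,5,6,7,8}:126  {1,2,3,4,5,7,8}:21  {1,2,4,5,6,7,8}:35  {2,3,4,5,6,7,8}:84
  start at 0(j): 140
  start at 1(l): 280
  start at 3(m): 120
sum over floor = 540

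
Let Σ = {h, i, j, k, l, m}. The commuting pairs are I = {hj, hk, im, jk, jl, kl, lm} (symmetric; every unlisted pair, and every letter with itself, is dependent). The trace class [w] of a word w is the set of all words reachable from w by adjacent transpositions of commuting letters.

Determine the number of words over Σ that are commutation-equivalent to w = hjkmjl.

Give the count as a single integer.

0(h) covers ∅
1(j) covers ∅
2(k) covers ∅
3(m) covers 0:h, 1:j, 2:k
4(j) covers 3:m
5(l) covers 0:h
floor of heap: 0:h, 1:j, 2:k
completions by unplaced set U, small U first (add the entries for U minus each lowest piece of U):
  |U|=1: {4}:1  {5}:1
  |U|=2: {3,4}:1  {4,5}:2
  |U|=3: {1,3,4}:1  {2,3,4}:1  {3,4,5}:3
  |U|=4: {0,3,4,5}:3  {1,2,3,4}:2  {1,3,4,5}:4  {2,3,4,5}:4
  start at 0(h): 10
  start at 1(j): 7
  start at 2(k): 7
sum over floor = 24

24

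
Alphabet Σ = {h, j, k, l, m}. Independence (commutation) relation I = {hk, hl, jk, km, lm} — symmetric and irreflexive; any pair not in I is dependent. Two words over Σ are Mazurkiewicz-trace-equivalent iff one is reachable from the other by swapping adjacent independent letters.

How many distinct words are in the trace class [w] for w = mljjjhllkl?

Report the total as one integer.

10

#0=m has no predecessor
#1=l has no predecessor
#2=j depends on [0:m, 1:l]
#3=j depends on [2:j]
#4=j depends on [3:j]
#5=h depends on [4:j]
#6=l depends on [4:j]
#7=l depends on [6:l]
#8=k depends on [7:l]
#9=l depends on [8:k]
sources: [0:m, 1:l]
N(rest) = Σ N(rest − s) over sources s of rest; N(one piece) = 1:
  size 1 → [5]=1  [9]=1
  size 2 → [5,9]=2  [8,9]=1
  size 3 → [5,8,9]=3  [7,8,9]=1
  size 4 → [5,7,8,9]=4  [6,7,8,9]=1
  size 5 → [5,6,7,8,9]=5
  size 6 → [4,5,6,7,8,9]=5
  size 7 → [3,4,5,6,7,8,9]=5
  size 8 → [2,3,4,5,6,7,8,9]=5
  first=0(m) contributes 5
  first=1(l) contributes 5
|[w]| = 10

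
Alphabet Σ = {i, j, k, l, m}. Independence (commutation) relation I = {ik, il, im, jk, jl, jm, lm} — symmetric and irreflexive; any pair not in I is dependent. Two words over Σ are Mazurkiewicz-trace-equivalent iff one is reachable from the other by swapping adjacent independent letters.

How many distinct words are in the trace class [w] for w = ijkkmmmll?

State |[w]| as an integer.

360

drop 0:i onto floor
drop 1:j onto {0:i}
drop 2:k onto floor
drop 3:k onto {2:k}
drop 4:m onto {3:k}
drop 5:m onto {4:m}
drop 6:m onto {5:m}
drop 7:l onto {3:k}
drop 8:l onto {7:l}
ground layer = {0:i, 2:k}
drop-orders for the pieces not yet dropped (sum over which currently-grounded one goes next):
  1 to go: {1} 1  {6} 1  {8} 1
  2 to go: {0,1} 1  {1,6} 2  {1,8} 2  {5,6} 1  {6,8} 2  {7,8} 1
  3 to go: {0,1,6} 3  {0,1,8} 3  {1,5,6} 3  {1,6,8} 6  {1,7,8} 3  {4,5,6} 1  {5,6,8} 3  {6,7,8} 3
  4 to go: {0,1,5,6} 6  {0,1,6,8} 12  {0,1,7,8} 6  {1,4,5,6} 4  {1,5,6,8} 12  {1,6,7,8} 12  {4,5,6,8} 4  {5,6,7,8} 6
  5 to go: {0,1,4,5,6} 10  {0,1,5,6,8} 30  {0,1,6,7,8} 30  {1,4,5,6,8} 20  {1,5,6,7,8} 30  {4,5,6,7,8} 10
  6 to go: {0,1,4,5,6,8} 60  {0,1,5,6,7,8} 90  {1,4,5,6,7,8} 60  {3,4,5,6,7,8} 10
  7 to go: {0,1,4,5,6,7,8} 210  {1,3,4,5,6,7,8} 70  {2,3,4,5,6,7,8} 10
  if 0:i drops first: 80 orders
  if 2:k drops first: 280 orders
heap linearizations: 360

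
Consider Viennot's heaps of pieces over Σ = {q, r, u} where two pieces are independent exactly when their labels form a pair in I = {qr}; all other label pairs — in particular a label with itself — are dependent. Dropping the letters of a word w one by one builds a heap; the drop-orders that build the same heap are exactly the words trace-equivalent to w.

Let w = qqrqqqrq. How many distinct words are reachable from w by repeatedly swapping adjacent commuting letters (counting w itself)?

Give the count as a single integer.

28

#0=q has no predecessor
#1=q depends on [0:q]
#2=r has no predecessor
#3=q depends on [1:q]
#4=q depends on [3:q]
#5=q depends on [4:q]
#6=r depends on [2:r]
#7=q depends on [5:q]
sources: [0:q, 2:r]
N(rest) = Σ N(rest − s) over sources s of rest; N(one piece) = 1:
  size 1 → [6]=1  [7]=1
  size 2 → [2,6]=1  [5,7]=1  [6,7]=2
  size 3 → [2,6,7]=3  [4,5,7]=1  [5,6,7]=3
  size 4 → [2,5,6,7]=6  [3,4,5,7]=1  [4,5,6,7]=4
  size 5 → [1,3,4,5,7]=1  [2,4,5,6,7]=10  [3,4,5,6,7]=5
  size 6 → [0,1,3,4,5,7]=1  [1,3,4,5,6,7]=6  [2,3,4,5,6,7]=15
  first=0(q) contributes 21
  first=2(r) contributes 7
|[w]| = 28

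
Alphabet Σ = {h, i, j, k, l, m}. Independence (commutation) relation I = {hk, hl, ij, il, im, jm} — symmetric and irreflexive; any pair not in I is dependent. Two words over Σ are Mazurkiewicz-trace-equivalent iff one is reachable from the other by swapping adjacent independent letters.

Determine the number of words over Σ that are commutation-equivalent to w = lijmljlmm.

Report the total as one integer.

18

drop 0:l onto floor
drop 1:i onto floor
drop 2:j onto {0:l}
drop 3:m onto {0:l}
drop 4:l onto {2:j, 3:m}
drop 5:j onto {4:l}
drop 6:l onto {5:j}
drop 7:m onto {6:l}
drop 8:m onto {7:m}
ground layer = {0:l, 1:i}
drop-orders for the pieces not yet dropped (sum over which currently-grounded one goes next):
  1 to go: {1} 1  {8} 1
  2 to go: {1,8} 2  {7,8} 1
  3 to go: {1,7,8} 3  {6,7,8} 1
  4 to go: {1,6,7,8} 4  {5,6,7,8} 1
  5 to go: {1,5,6,7,8} 5  {4,5,6,7,8} 1
  6 to go: {1,4,5,6,7,8} 6  {2,4,5,6,7,8} 1  {3,4,5,6,7,8} 1
  7 to go: {1,2,4,5,6,7,8} 7  {1,3,4,5,6,7,8} 7  {2,3,4,5,6,7,8} 2
  if 0:l drops first: 16 orders
  if 1:i drops first: 2 orders
heap linearizations: 18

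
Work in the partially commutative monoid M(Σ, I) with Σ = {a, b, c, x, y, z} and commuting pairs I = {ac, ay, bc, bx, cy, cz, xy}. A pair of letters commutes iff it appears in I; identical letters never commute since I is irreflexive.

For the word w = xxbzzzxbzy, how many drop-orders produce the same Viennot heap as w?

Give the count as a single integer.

6

0(x) covers ∅
1(x) covers 0:x
2(b) covers ∅
3(z) covers 1:x, 2:b
4(z) covers 3:z
5(z) covers 4:z
6(x) covers 5:z
7(b) covers 5:z
8(z) covers 6:x, 7:b
9(y) covers 8:z
floor of heap: 0:x, 2:b
completions by unplaced set U, small U first (add the entries for U minus each lowest piece of U):
  |U|=1: {9}:1
  |U|=2: {8,9}:1
  |U|=3: {6,8,9}:1  {7,8,9}:1
  |U|=4: {6,7,8,9}:2
  |U|=5: {5,6,7,8,9}:2
  |U|=6: {4,5,6,7,8,9}:2
  |U|=7: {3,4,5,6,7,8,9}:2
  |U|=8: {1,3,4,5,6,7,8,9}:2  {2,3,4,5,6,7,8,9}:2
  start at 0(x): 4
  start at 2(b): 2
sum over floor = 6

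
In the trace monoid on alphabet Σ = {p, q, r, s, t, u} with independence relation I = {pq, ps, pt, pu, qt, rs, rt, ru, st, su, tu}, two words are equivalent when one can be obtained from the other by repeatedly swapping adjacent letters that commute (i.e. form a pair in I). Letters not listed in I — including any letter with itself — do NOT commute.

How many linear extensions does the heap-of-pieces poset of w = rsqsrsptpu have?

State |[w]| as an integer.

1200

drop 0:r onto floor
drop 1:s onto floor
drop 2:q onto {0:r, 1:s}
drop 3:s onto {2:q}
drop 4:r onto {2:q}
drop 5:s onto {3:s}
drop 6:p onto {4:r}
drop 7:t onto floor
drop 8:p onto {6:p}
drop 9:u onto {2:q}
ground layer = {0:r, 1:s, 7:t}
drop-orders for the pieces not yet dropped (sum over which currently-grounded one goes next):
  1 to go: {5} 1  {7} 1  {8} 1  {9} 1
  2 to go: {3,5} 1  {5,7} 2  {5,8} 2  {5,9} 2  {6,8} 1  {7,8} 2  {7,9} 2  {8,9} 2
  3 to go: {3,5,7} 3  {3,5,8} 3  {3,5,9} 3  {4,6,8} 1  {5,6,8} 3  {5,7,8} 6  {5,7,9} 6  {5,8,9} 6  {6,7,8} 3  {6,8,9} 3  {7,8,9} 6
  4 to go: {3,5,6,8} 6  {3,5,7,8} 12  {3,5,7,9} 12  {3,5,8,9} 12  {4,5,6,8} 4  {4,6,7,8} 4  {4,6,8,9} 4  {5,6,7,8} 12  {5,6,8,9} 12  {5,7,8,9} 24  {6,7,8,9} 12
  5 to go: {3,4,5,6,8} 10  {3,5,6,7,8} 30  {3,5,6,8,9} 30  {3,5,7,8,9} 60  {4,5,6,7,8} 20  {4,5,6,8,9} 20  {4,6,7,8,9} 20  {5,6,7,8,9} 60
  6 to go: {3,4,5,6,7,8} 60  {3,4,5,6,8,9} 60  {3,5,6,7,8,9} 180  {4,5,6,7,8,9} 120
  7 to go: {2,3,4,5,6,8,9} 60  {3,4,5,6,7,8,9} 420
  8 to go: {0,2,3,4,5,6,8,9} 60  {1,2,3,4,5,6,8,9} 60  {2,3,4,5,6,7,8,9} 480
  if 0:r drops first: 540 orders
  if 1:s drops first: 540 orders
  if 7:t drops first: 120 orders
heap linearizations: 1200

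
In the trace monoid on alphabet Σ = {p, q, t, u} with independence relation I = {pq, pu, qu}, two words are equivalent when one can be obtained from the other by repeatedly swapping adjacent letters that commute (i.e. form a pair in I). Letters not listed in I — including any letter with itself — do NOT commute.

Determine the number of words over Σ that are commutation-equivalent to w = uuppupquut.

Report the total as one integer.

504

0(u) covers ∅
1(u) covers 0:u
2(p) covers ∅
3(p) covers 2:p
4(u) covers 1:u
5(p) covers 3:p
6(q) covers ∅
7(u) covers 4:u
8(u) covers 7:u
9(t) covers 5:p, 6:q, 8:u
floor of heap: 0:u, 2:p, 6:q
completions by unplaced set U, small U first (add the entries for U minus each lowest piece of U):
  |U|=1: {9}:1
  |U|=2: {5,9}:1  {6,9}:1  {8,9}:1
  |U|=3: {3,5,9}:1  {5,6,9}:2  {5,8,9}:2  {6,8,9}:2  {7,8,9}:1
  |U|=4: {2,3,5,9}:1  {3,5,6,9}:3  {3,5,8,9}:3  {4,7,8,9}:1  {5,6,8,9}:6  {5,7,8,9}:3  {6,7,8,9}:3
  |U|=5: {1,4,7,8,9}:1  {2,3,5,6,9}:4  {2,3,5,8,9}:4  {3,5,6,8,9}:12  {3,5,7,8,9}:6  {4,5,7,8,9}:4  {4,6,7,8,9}:4  {5,6,7,8,9}:12
  |U|=6: {0,1,4,7,8,9}:1  {1,4,5,7,8,9}:5  {1,4,6,7,8,9}:5  {2,3,5,6,8,9}:20  {2,3,5,7,8,9}:10  {3,4,5,7,8,9}:10  {3,5,6,7,8,9}:30  {4,5,6,7,8,9}:20
  |U|=7: {0,1,4,5,7,8,9}:6  {0,1,4,6,7,8,9}:6  {1,3,4,5,7,8,9}:15  {1,4,5,6,7,8,9}:30  {2,3,4,5,7,8,9}:20  {2,3,5,6,7,8,9}:60  {3,4,5,6,7,8,9}:60
  |U|=8: {0,1,3,4,5,7,8,9}:21  {0,1,4,5,6,7,8,9}:42  {1,2,3,4,5,7,8,9}:35  {1,3,4,5,6,7,8,9}:105  {2,3,4,5,6,7,8,9}:140
  start at 0(u): 280
  start at 2(p): 168
  start at 6(q): 56
sum over floor = 504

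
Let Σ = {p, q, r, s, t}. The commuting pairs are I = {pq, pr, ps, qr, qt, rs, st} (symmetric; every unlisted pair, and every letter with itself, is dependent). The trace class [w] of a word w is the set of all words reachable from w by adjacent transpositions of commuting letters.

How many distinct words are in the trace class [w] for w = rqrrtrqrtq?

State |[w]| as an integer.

120

piece 0:r — minimal
piece 1:q — minimal
piece 2:r rests on {0:r}
piece 3:r rests on {2:r}
piece 4:t rests on {3:r}
piece 5:r rests on {4:t}
piece 6:q rests on {1:q}
piece 7:r rests on {5:r}
piece 8:t rests on {7:r}
piece 9:q rests on {6:q}
minimal pieces: {0:r, 1:q}
ways to finish when only these pieces remain (= sum over removing one remaining piece with nothing left below it):
  1 left: {8}→1  {9}→1
  2 left: {6,9}→1  {7,8}→1  {8,9}→2
  3 left: {1,6,9}→1  {5,7,8}→1  {6,8,9}→3  {7,8,9}→3
  4 left: {1,6,8,9}→4  {4,5,7,8}→1  {5,7,8,9}→4  {6,7,8,9}→6
  5 left: {1,6,7,8,9}→10  {3,4,5,7,8}→1  {4,5,7,8,9}→5  {5,6,7,8,9}→10
  6 left: {1,5,6,7,8,9}→20  {2,3,4,5,7,8}→1  {3,4,5,7,8,9}→6  {4,5,6,7,8,9}→15
  7 left: {0,2,3,4,5,7,8}→1  {1,4,5,6,7,8,9}→35  {2,3,4,5,7,8,9}→7  {3,4,5,6,7,8,9}→21
  8 left: {0,2,3,4,5,7,8,9}→8  {1,3,4,5,6,7,8,9}→56  {2,3,4,5,6,7,8,9}→28
  placing 0:r first → 84 extensions
  placing 1:q first → 36 extensions
total linear extensions = 120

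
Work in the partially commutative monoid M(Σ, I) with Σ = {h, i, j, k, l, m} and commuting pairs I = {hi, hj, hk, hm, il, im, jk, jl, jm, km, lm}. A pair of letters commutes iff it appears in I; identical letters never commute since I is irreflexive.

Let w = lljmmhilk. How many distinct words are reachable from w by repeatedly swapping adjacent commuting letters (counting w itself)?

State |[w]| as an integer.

540

piece 0:l — minimal
piece 1:l rests on {0:l}
piece 2:j — minimal
piece 3:m — minimal
piece 4:m rests on {3:m}
piece 5:h rests on {1:l}
piece 6:i rests on {2:j}
piece 7:l rests on {5:h}
piece 8:k rests on {6:i, 7:l}
minimal pieces: {0:l, 2:j, 3:m}
ways to finish when only these pieces remain (= sum over removing one remaining piece with nothing left below it):
  1 left: {4}→1  {8}→1
  2 left: {3,4}→1  {4,8}→2  {6,8}→1  {7,8}→1
  3 left: {2,6,8}→1  {3,4,8}→3  {4,6,8}→3  {4,7,8}→3  {5,7,8}→1  {6,7,8}→2
  4 left: {1,5,7,8}→1  {2,4,6,8}→4  {2,6,7,8}→3  {3,4,6,8}→6  {3,4,7,8}→6  {4,5,7,8}→4  {4,6,7,8}→8  {5,6,7,8}→3
  5 left: {0,1,5,7,8}→1  {1,4,5,7,8}→5  {1,5,6,7,8}→4  {2,3,4,6,8}→10  {2,4,6,7,8}→15  {2,5,6,7,8}→6  {3,4,5,7,8}→10  {3,4,6,7,8}→20  {4,5,6,7,8}→15
  6 left: {0,1,4,5,7,8}→6  {0,1,5,6,7,8}→5  {1,2,5,6,7,8}→10  {1,3,4,5,7,8}→15  {1,4,5,6,7,8}→24  {2,3,4,6,7,8}→45  {2,4,5,6,7,8}→36  {3,4,5,6,7,8}→45
  7 left: {0,1,2,5,6,7,8}→15  {0,1,3,4,5,7,8}→21  {0,1,4,5,6,7,8}→35  {1,2,4,5,6,7,8}→70  {1,3,4,5,6,7,8}→84  {2,3,4,5,6,7,8}→126
  placing 0:l first → 280 extensions
  placing 2:j first → 140 extensions
  placing 3:m first → 120 extensions
total linear extensions = 540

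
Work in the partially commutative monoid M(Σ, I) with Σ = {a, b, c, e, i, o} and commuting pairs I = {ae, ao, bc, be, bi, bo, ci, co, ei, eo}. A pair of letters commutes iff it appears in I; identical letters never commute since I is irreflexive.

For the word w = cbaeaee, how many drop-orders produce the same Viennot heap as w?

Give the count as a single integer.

30

0(c) covers ∅
1(b) covers ∅
2(a) covers 0:c, 1:b
3(e) covers 0:c
4(a) covers 2:a
5(e) covers 3:e
6(e) covers 5:e
floor of heap: 0:c, 1:b
completions by unplaced set U, small U first (add the entries for U minus each lowest piece of U):
  |U|=1: {4}:1  {6}:1
  |U|=2: {2,4}:1  {4,6}:2  {5,6}:1
  |U|=3: {1,2,4}:1  {2,4,6}:3  {3,5,6}:1  {4,5,6}:3
  |U|=4: {1,2,4,6}:4  {2,4,5,6}:6  {3,4,5,6}:4
  |U|=5: {1,2,4,5,6}:10  {2,3,4,5,6}:10
  start at 0(c): 20
  start at 1(b): 10
sum over floor = 30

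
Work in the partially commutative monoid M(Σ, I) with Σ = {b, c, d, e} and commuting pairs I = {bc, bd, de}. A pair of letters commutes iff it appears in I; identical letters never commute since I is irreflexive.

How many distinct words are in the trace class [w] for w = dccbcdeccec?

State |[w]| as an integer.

11

piece 0:d — minimal
piece 1:c rests on {0:d}
piece 2:c rests on {1:c}
piece 3:b — minimal
piece 4:c rests on {2:c}
piece 5:d rests on {4:c}
piece 6:e rests on {3:b, 4:c}
piece 7:c rests on {5:d, 6:e}
piece 8:c rests on {7:c}
piece 9:e rests on {8:c}
piece 10:c rests on {9:e}
minimal pieces: {0:d, 3:b}
ways to finish when only these pieces remain (= sum over removing one remaining piece with nothing left below it):
  1 left: {10}→1
  2 left: {9,10}→1
  3 left: {8,9,10}→1
  4 left: {7,8,9,10}→1
  5 left: {5,7,8,9,10}→1  {6,7,8,9,10}→1
  6 left: {3,6,7,8,9,10}→1  {5,6,7,8,9,10}→2
  7 left: {3,5,6,7,8,9,10}→3  {4,5,6,7,8,9,10}→2
  8 left: {2,4,5,6,7,8,9,10}→2  {3,4,5,6,7,8,9,10}→5
  9 left: {1,2,4,5,6,7,8,9,10}→2  {2,3,4,5,6,7,8,9,10}→7
  placing 0:d first → 9 extensions
  placing 3:b first → 2 extensions
total linear extensions = 11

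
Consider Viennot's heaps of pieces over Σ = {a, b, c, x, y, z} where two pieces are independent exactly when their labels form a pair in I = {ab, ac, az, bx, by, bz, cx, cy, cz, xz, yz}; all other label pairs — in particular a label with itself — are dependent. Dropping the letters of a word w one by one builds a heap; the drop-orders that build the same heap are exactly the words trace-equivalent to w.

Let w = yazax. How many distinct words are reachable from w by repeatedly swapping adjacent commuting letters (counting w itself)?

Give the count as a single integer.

drop 0:y onto floor
drop 1:a onto {0:y}
drop 2:z onto floor
drop 3:a onto {1:a}
drop 4:x onto {3:a}
ground layer = {0:y, 2:z}
drop-orders for the pieces not yet dropped (sum over which currently-grounded one goes next):
  1 to go: {2} 1  {4} 1
  2 to go: {2,4} 2  {3,4} 1
  3 to go: {1,3,4} 1  {2,3,4} 3
  if 0:y drops first: 4 orders
  if 2:z drops first: 1 orders
heap linearizations: 5

5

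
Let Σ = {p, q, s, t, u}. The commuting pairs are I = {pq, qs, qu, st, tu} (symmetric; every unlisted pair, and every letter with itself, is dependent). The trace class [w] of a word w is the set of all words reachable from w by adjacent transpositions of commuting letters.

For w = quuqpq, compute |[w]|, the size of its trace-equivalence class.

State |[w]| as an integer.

20

drop 0:q onto floor
drop 1:u onto floor
drop 2:u onto {1:u}
drop 3:q onto {0:q}
drop 4:p onto {2:u}
drop 5:q onto {3:q}
ground layer = {0:q, 1:u}
drop-orders for the pieces not yet dropped (sum over which currently-grounded one goes next):
  1 to go: {4} 1  {5} 1
  2 to go: {2,4} 1  {3,5} 1  {4,5} 2
  3 to go: {0,3,5} 1  {1,2,4} 1  {2,4,5} 3  {3,4,5} 3
  4 to go: {0,3,4,5} 4  {1,2,4,5} 4  {2,3,4,5} 6
  if 0:q drops first: 10 orders
  if 1:u drops first: 10 orders
heap linearizations: 20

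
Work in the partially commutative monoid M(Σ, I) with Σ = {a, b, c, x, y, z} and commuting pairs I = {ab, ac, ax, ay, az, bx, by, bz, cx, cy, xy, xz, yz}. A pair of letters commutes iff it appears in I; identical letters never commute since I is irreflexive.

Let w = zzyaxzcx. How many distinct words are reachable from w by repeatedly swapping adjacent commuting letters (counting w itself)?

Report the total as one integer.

0(z) covers ∅
1(z) covers 0:z
2(y) covers ∅
3(a) covers ∅
4(x) covers ∅
5(z) covers 1:z
6(c) covers 5:z
7(x) covers 4:x
floor of heap: 0:z, 2:y, 3:a, 4:x
completions by unplaced set U, small U first (add the entries for U minus each lowest piece of U):
  |U|=1: {2}:1  {3}:1  {6}:1  {7}:1
  |U|=2: {2,3}:2  {2,6}:2  {2,7}:2  {3,6}:2  {3,7}:2  {4,7}:1  {5,6}:1  {6,7}:2
  |U|=3: {1,5,6}:1  {2,3,6}:6  {2,3,7}:6  {2,4,7}:3  {2,5,6}:3  {2,6,7}:6  {3,4,7}:3  {3,5,6}:3  {3,6,7}:6  {4,6,7}:3  {5,6,7}:3
  |U|=4: {0,1,5,6}:1  {1,2,5,6}:4  {1,3,5,6}:4  {1,5,6,7}:4  {2,3,4,7}:12  {2,3,5,6}:12  {2,3,6,7}:24  {2,4,6,7}:12  {2,5,6,7}:12  {3,4,6,7}:12  {3,5,6,7}:12  {4,5,6,7}:6
  |U|=5: {0,1,2,5,6}:5  {0,1,3,5,6}:5  {0,1,5,6,7}:5  {1,2,3,5,6}:20  {1,2,5,6,7}:20  {1,3,5,6,7}:20  {1,4,5,6,7}:10  {2,3,4,6,7}:60  {2,3,5,6,7}:60  {2,4,5,6,7}:30  {3,4,5,6,7}:30
  |U|=6: {0,1,2,3,5,6}:30  {0,1,2,5,6,7}:30  {0,1,3,5,6,7}:30  {0,1,4,5,6,7}:15  {1,2,3,5,6,7}:120  {1,2,4,5,6,7}:60  {1,3,4,5,6,7}:60  {2,3,4,5,6,7}:180
  start at 0(z): 420
  start at 2(y): 105
  start at 3(a): 105
  start at 4(x): 210
sum over floor = 840

840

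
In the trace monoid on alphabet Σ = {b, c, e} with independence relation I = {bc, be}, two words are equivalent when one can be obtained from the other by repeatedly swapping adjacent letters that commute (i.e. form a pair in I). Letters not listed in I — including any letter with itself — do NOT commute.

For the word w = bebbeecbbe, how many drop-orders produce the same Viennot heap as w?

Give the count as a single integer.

252

#0=b has no predecessor
#1=e has no predecessor
#2=b depends on [0:b]
#3=b depends on [2:b]
#4=e depends on [1:e]
#5=e depends on [4:e]
#6=c depends on [5:e]
#7=b depends on [3:b]
#8=b depends on [7:b]
#9=e depends on [6:c]
sources: [0:b, 1:e]
N(rest) = Σ N(rest − s) over sources s of rest; N(one piece) = 1:
  size 1 → [8]=1  [9]=1
  size 2 → [6,9]=1  [7,8]=1  [8,9]=2
  size 3 → [3,7,8]=1  [5,6,9]=1  [6,8,9]=3  [7,8,9]=3
  size 4 → [2,3,7,8]=1  [3,7,8,9]=4  [4,5,6,9]=1  [5,6,8,9]=4  [6,7,8,9]=6
  size 5 → [0,2,3,7,8]=1  [1,4,5,6,9]=1  [2,3,7,8,9]=5  [3,6,7,8,9]=10  [4,5,6,8,9]=5  [5,6,7,8,9]=10
  size 6 → [0,2,3,7,8,9]=6  [1,4,5,6,8,9]=6  [2,3,6,7,8,9]=15  [3,5,6,7,8,9]=20  [4,5,6,7,8,9]=15
  size 7 → [0,2,3,6,7,8,9]=21  [1,4,5,6,7,8,9]=21  [2,3,5,6,7,8,9]=35  [3,4,5,6,7,8,9]=35
  size 8 → [0,2,3,5,6,7,8,9]=56  [1,3,4,5,6,7,8,9]=56  [2,3,4,5,6,7,8,9]=70
  first=0(b) contributes 126
  first=1(e) contributes 126
|[w]| = 252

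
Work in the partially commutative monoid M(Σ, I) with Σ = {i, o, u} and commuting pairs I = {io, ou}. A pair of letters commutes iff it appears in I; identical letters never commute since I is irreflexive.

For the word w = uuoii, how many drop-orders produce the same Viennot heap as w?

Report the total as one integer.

5

#0=u has no predecessor
#1=u depends on [0:u]
#2=o has no predecessor
#3=i depends on [1:u]
#4=i depends on [3:i]
sources: [0:u, 2:o]
N(rest) = Σ N(rest − s) over sources s of rest; N(one piece) = 1:
  size 1 → [2]=1  [4]=1
  size 2 → [2,4]=2  [3,4]=1
  size 3 → [1,3,4]=1  [2,3,4]=3
  first=0(u) contributes 4
  first=2(o) contributes 1
|[w]| = 5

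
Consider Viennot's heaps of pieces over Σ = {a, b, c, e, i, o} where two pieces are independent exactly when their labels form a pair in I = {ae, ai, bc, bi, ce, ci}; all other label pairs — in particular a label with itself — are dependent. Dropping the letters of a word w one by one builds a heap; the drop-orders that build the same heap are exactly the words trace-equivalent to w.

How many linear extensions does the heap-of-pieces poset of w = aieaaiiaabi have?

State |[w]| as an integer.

455

drop 0:a onto floor
drop 1:i onto floor
drop 2:e onto {1:i}
drop 3:a onto {0:a}
drop 4:a onto {3:a}
drop 5:i onto {2:e}
drop 6:i onto {5:i}
drop 7:a onto {4:a}
drop 8:a onto {7:a}
drop 9:b onto {2:e, 8:a}
drop 10:i onto {6:i}
ground layer = {0:a, 1:i}
drop-orders for the pieces not yet dropped (sum over which currently-grounded one goes next):
  1 to go: {9} 1  {10} 1
  2 to go: {6,10} 1  {8,9} 1  {9,10} 2
  3 to go: {5,6,10} 1  {6,9,10} 3  {7,8,9} 1  {8,9,10} 3
  4 to go: {4,7,8,9} 1  {5,6,9,10} 4  {6,8,9,10} 6  {7,8,9,10} 4
  5 to go: {2,5,6,9,10} 4  {3,4,7,8,9} 1  {4,7,8,9,10} 5  {5,6,8,9,10} 10  {6,7,8,9,10} 10
  6 to go: {0,3,4,7,8,9} 1  {1,2,5,6,9,10} 4  {2,5,6,8,9,10} 14  {3,4,7,8,9,10} 6  {4,6,7,8,9,10} 15  {5,6,7,8,9,10} 20
  7 to go: {0,3,4,7,8,9,10} 7  {1,2,5,6,8,9,10} 18  {2,5,6,7,8,9,10} 34  {3,4,6,7,8,9,10} 21  {4,5,6,7,8,9,10} 35
  8 to go: {0,3,4,6,7,8,9,10} 28  {1,2,5,6,7,8,9,10} 52  {2,4,5,6,7,8,9,10} 69  {3,4,5,6,7,8,9,10} 56
  9 to go: {0,3,4,5,6,7,8,9,10} 84  {1,2,4,5,6,7,8,9,10} 121  {2,3,4,5,6,7,8,9,10} 125
  if 0:a drops first: 246 orders
  if 1:i drops first: 209 orders
heap linearizations: 455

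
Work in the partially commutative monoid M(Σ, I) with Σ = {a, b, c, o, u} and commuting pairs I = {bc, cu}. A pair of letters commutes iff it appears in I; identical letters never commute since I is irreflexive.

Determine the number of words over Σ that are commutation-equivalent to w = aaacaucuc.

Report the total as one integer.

drop 0:a onto floor
drop 1:a onto {0:a}
drop 2:a onto {1:a}
drop 3:c onto {2:a}
drop 4:a onto {3:c}
drop 5:u onto {4:a}
drop 6:c onto {4:a}
drop 7:u onto {5:u}
drop 8:c onto {6:c}
ground layer = {0:a}
drop-orders for the pieces not yet dropped (sum over which currently-grounded one goes next):
  1 to go: {7} 1  {8} 1
  2 to go: {5,7} 1  {6,8} 1  {7,8} 2
  3 to go: {5,7,8} 3  {6,7,8} 3
  4 to go: {5,6,7,8} 6
  5 to go: {4,5,6,7,8} 6
  6 to go: {3,4,5,6,7,8} 6
  7 to go: {2,3,4,5,6,7,8} 6
  if 0:a drops first: 6 orders

6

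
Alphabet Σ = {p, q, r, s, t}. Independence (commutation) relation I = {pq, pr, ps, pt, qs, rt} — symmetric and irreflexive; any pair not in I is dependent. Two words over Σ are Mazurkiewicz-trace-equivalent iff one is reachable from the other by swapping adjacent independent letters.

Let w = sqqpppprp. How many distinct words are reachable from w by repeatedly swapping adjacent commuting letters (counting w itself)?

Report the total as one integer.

piece 0:s — minimal
piece 1:q — minimal
piece 2:q rests on {1:q}
piece 3:p — minimal
piece 4:p rests on {3:p}
piece 5:p rests on {4:p}
piece 6:p rests on {5:p}
piece 7:r rests on {0:s, 2:q}
piece 8:p rests on {6:p}
minimal pieces: {0:s, 1:q, 3:p}
ways to finish when only these pieces remain (= sum over removing one remaining piece with nothing left below it):
  1 left: {7}→1  {8}→1
  2 left: {0,7}→1  {2,7}→1  {6,8}→1  {7,8}→2
  3 left: {0,2,7}→2  {0,7,8}→3  {1,2,7}→1  {2,7,8}→3  {5,6,8}→1  {6,7,8}→3
  4 left: {0,1,2,7}→3  {0,2,7,8}→8  {0,6,7,8}→6  {1,2,7,8}→4  {2,6,7,8}→6  {4,5,6,8}→1  {5,6,7,8}→4
  5 left: {0,1,2,7,8}→15  {0,2,6,7,8}→20  {0,5,6,7,8}→10  {1,2,6,7,8}→10  {2,5,6,7,8}→10  {3,4,5,6,8}→1  {4,5,6,7,8}→5
  6 left: {0,1,2,6,7,8}→45  {0,2,5,6,7,8}→40  {0,4,5,6,7,8}→15  {1,2,5,6,7,8}→20  {2,4,5,6,7,8}→15  {3,4,5,6,7,8}→6
  7 left: {0,1,2,5,6,7,8}→105  {0,2,4,5,6,7,8}→70  {0,3,4,5,6,7,8}→21  {1,2,4,5,6,7,8}→35  {2,3,4,5,6,7,8}→21
  placing 0:s first → 56 extensions
  placing 1:q first → 112 extensions
  placing 3:p first → 210 extensions
total linear extensions = 378

378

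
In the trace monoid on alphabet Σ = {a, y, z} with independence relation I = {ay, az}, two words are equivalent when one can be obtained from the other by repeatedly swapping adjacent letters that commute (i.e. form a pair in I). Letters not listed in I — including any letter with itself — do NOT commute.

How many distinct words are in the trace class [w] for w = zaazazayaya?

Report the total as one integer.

drop 0:z onto floor
drop 1:a onto floor
drop 2:a onto {1:a}
drop 3:z onto {0:z}
drop 4:a onto {2:a}
drop 5:z onto {3:z}
drop 6:a onto {4:a}
drop 7:y onto {5:z}
drop 8:a onto {6:a}
drop 9:y onto {7:y}
drop 10:a onto {8:a}
ground layer = {0:z, 1:a}
drop-orders for the pieces not yet dropped (sum over which currently-grounded one goes next):
  1 to go: {9} 1  {10} 1
  2 to go: {7,9} 1  {8,10} 1  {9,10} 2
  3 to go: {5,7,9} 1  {6,8,10} 1  {7,9,10} 3  {8,9,10} 3
  4 to go: {3,5,7,9} 1  {4,6,8,10} 1  {5,7,9,10} 4  {6,8,9,10} 4  {7,8,9,10} 6
  5 to go: {0,3,5,7,9} 1  {2,4,6,8,10} 1  {3,5,7,9,10} 5  {4,6,8,9,10} 5  {5,7,8,9,10} 10  {6,7,8,9,10} 10
  6 to go: {0,3,5,7,9,10} 6  {1,2,4,6,8,10} 1  {2,4,6,8,9,10} 6  {3,5,7,8,9,10} 15  {4,6,7,8,9,10} 15  {5,6,7,8,9,10} 20
  7 to go: {0,3,5,7,8,9,10} 21  {1,2,4,6,8,9,10} 7  {2,4,6,7,8,9,10} 21  {3,5,6,7,8,9,10} 35  {4,5,6,7,8,9,10} 35
  8 to go: {0,3,5,6,7,8,9,10} 56  {1,2,4,6,7,8,9,10} 28  {2,4,5,6,7,8,9,10} 56  {3,4,5,6,7,8,9,10} 70
  9 to go: {0,3,4,5,6,7,8,9,10} 126  {1,2,4,5,6,7,8,9,10} 84  {2,3,4,5,6,7,8,9,10} 126
  if 0:z drops first: 210 orders
  if 1:a drops first: 252 orders
heap linearizations: 462

462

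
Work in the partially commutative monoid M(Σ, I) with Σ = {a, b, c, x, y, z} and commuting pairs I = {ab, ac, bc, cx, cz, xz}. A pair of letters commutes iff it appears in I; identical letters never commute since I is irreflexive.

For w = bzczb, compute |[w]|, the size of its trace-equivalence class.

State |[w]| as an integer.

5

drop 0:b onto floor
drop 1:z onto {0:b}
drop 2:c onto floor
drop 3:z onto {1:z}
drop 4:b onto {3:z}
ground layer = {0:b, 2:c}
drop-orders for the pieces not yet dropped (sum over which currently-grounded one goes next):
  1 to go: {2} 1  {4} 1
  2 to go: {2,4} 2  {3,4} 1
  3 to go: {1,3,4} 1  {2,3,4} 3
  if 0:b drops first: 4 orders
  if 2:c drops first: 1 orders
heap linearizations: 5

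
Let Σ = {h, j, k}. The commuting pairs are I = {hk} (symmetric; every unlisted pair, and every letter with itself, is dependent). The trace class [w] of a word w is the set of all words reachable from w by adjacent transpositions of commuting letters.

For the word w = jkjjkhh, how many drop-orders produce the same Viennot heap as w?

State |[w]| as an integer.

3

#0=j has no predecessor
#1=k depends on [0:j]
#2=j depends on [1:k]
#3=j depends on [2:j]
#4=k depends on [3:j]
#5=h depends on [3:j]
#6=h depends on [5:h]
sources: [0:j]
N(rest) = Σ N(rest − s) over sources s of rest; N(one piece) = 1:
  size 1 → [4]=1  [6]=1
  size 2 → [4,6]=2  [5,6]=1
  size 3 → [4,5,6]=3
  size 4 → [3,4,5,6]=3
  size 5 → [2,3,4,5,6]=3
  first=0(j) contributes 3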